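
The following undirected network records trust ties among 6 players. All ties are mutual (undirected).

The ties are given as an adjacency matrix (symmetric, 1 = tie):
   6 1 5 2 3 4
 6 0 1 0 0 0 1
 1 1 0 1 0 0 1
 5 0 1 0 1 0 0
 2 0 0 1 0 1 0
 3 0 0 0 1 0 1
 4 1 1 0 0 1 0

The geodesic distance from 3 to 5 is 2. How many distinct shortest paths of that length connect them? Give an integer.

1

The shortest distance is 2, and the only length-2 path is 3–2–5. So there is exactly 1 shortest path.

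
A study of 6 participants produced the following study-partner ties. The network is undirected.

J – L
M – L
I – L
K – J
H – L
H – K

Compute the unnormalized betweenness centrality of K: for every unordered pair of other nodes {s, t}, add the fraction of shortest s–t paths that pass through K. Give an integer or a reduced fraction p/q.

Pairs whose geodesics pass through K — J–H: 1/2.
All other pairs contribute 0.
Summing the contributions gives betweenness(K) = 1/2.

1/2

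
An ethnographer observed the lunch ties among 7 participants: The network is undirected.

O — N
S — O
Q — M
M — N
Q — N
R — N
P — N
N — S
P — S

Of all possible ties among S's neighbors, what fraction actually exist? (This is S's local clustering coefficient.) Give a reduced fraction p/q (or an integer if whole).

S's neighbors: N, O, and P (k = 3).
Possible neighbor pairs: C(3,2) = 3. Edges among them: N–O, N–P → e = 2.
Clustering(S) = 2/3.

2/3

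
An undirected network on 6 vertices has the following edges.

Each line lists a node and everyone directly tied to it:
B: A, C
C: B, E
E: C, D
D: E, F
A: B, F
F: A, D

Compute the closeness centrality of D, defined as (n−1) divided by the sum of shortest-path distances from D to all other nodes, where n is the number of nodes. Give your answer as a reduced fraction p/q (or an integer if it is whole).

Distances from D: A:2, B:3, C:2, E:1, F:1. Sum = 9.
n = 6, so closeness = 5/9.

5/9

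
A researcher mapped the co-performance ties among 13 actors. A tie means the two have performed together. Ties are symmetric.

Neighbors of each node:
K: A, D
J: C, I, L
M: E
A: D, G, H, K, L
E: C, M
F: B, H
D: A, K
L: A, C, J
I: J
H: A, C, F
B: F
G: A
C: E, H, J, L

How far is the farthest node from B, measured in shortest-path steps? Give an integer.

5

Distances from B: A:3, C:3, D:4, E:4, F:1, G:4, H:2, I:5, J:4, K:4, L:4, M:5.
The largest is 5 (to I and M), so the eccentricity of B is 5.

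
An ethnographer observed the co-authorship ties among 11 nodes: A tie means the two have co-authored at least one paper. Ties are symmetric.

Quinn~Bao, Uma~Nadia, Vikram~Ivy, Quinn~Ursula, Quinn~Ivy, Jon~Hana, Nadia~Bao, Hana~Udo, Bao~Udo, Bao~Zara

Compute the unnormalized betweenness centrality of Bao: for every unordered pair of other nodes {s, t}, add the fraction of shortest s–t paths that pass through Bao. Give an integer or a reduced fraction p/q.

Pairs whose geodesics pass through Bao — Ivy–Jon: 1; Ivy–Zara: 1; Ivy–Uma: 1; Ivy–Hana: 1; Ivy–Udo: 1; Ivy–Nadia: 1; Jon–Vikram: 1; Jon–Zara: 1; Jon–Uma: 1; Jon–Ursula: 1; Jon–Quinn: 1; Jon–Nadia: 1; Vikram–Zara: 1; Vikram–Uma: 1 … (+21 more pairs).
All other pairs contribute 0.
Summing the contributions gives betweenness(Bao) = 35.

35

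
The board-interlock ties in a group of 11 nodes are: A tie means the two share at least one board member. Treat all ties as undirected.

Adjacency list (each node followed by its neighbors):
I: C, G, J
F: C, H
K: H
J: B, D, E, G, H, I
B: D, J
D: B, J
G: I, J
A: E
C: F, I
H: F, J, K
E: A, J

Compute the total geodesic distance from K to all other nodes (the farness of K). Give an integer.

27

Distances from K: A:4, B:3, C:3, D:3, E:3, F:2, G:3, H:1, I:3, J:2.
Sum = 4 + 3 + 3 + 3 + 3 + 2 + 3 + 1 + 3 + 2 = 27.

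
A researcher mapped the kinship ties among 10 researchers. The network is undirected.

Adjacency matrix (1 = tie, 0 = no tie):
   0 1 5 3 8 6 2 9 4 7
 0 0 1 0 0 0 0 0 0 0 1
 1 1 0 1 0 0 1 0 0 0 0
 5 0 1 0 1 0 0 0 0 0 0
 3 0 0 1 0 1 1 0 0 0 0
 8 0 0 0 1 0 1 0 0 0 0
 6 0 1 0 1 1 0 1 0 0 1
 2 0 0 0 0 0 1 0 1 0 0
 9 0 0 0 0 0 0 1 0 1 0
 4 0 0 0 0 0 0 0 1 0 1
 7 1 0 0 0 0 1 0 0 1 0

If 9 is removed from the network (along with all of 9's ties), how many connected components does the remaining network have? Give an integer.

1

9's neighbors (2 and 4) remain reachable from one another through other ties, so the rest of the network stays in one piece.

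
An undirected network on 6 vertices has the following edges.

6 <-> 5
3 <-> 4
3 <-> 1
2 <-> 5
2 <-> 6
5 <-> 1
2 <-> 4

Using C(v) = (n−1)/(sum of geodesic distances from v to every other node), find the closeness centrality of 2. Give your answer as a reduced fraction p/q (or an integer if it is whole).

Distances from 2: 1:2, 3:2, 4:1, 5:1, 6:1. Sum = 7.
n = 6, so closeness = 5/7.

5/7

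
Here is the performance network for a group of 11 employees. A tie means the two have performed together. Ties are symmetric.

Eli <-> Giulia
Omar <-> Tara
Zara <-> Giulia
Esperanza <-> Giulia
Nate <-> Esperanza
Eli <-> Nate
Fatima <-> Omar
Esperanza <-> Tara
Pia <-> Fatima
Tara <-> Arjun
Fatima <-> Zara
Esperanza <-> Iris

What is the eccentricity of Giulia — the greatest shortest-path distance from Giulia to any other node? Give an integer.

Distances from Giulia: Arjun:3, Eli:1, Esperanza:1, Fatima:2, Iris:2, Nate:2, Omar:3, Pia:3, Tara:2, Zara:1.
The largest is 3 (to Omar, Arjun, and Pia), so the eccentricity of Giulia is 3.

3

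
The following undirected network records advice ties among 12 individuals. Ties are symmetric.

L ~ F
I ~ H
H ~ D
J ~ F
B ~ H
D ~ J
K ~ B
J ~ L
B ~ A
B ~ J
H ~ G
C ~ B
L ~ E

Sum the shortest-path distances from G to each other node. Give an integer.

Distances from G: A:3, B:2, C:3, D:2, E:5, F:4, H:1, I:2, J:3, K:3, L:4.
Sum = 3 + 2 + 3 + 2 + 5 + 4 + 1 + 2 + 3 + 3 + 4 = 32.

32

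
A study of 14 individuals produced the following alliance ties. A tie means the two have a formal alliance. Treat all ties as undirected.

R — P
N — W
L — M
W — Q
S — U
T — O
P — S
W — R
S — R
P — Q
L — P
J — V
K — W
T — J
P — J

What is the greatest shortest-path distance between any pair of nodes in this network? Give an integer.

Eccentricity of each node (its greatest distance to any other): J:4, K:6, L:4, M:5, N:6, O:6, P:3, Q:4, R:4, S:4, T:5, U:5, V:5, W:5.
The maximum eccentricity is 6, realized for instance by the pair O–N via O – T – J – P – Q – W – N. So the diameter is 6.

6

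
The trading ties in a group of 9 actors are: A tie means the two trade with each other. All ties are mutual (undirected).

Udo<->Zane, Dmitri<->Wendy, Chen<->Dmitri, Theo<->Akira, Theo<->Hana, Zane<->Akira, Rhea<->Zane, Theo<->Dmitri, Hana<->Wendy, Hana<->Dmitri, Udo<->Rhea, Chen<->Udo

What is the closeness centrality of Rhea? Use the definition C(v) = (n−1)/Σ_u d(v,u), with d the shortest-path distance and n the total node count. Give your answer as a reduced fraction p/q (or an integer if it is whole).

2/5

Distances from Rhea: Akira:2, Chen:2, Dmitri:3, Hana:4, Theo:3, Udo:1, Wendy:4, Zane:1. Sum = 20.
n = 9, so closeness = 8/20 = 2/5.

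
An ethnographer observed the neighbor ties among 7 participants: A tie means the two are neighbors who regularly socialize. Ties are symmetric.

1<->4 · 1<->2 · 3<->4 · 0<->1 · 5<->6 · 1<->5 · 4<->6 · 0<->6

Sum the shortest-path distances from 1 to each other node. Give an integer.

8

Distances from 1: 0:1, 2:1, 3:2, 4:1, 5:1, 6:2.
Sum = 1 + 1 + 2 + 1 + 1 + 2 = 8.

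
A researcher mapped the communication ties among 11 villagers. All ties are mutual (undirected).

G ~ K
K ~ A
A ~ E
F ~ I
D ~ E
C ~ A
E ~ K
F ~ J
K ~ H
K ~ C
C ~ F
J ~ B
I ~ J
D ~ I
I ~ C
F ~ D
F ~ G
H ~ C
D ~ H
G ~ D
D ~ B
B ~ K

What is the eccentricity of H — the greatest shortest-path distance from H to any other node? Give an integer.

Distances from H: A:2, B:2, C:1, D:1, E:2, F:2, G:2, I:2, J:3, K:1.
The largest is 3 (to J), so the eccentricity of H is 3.

3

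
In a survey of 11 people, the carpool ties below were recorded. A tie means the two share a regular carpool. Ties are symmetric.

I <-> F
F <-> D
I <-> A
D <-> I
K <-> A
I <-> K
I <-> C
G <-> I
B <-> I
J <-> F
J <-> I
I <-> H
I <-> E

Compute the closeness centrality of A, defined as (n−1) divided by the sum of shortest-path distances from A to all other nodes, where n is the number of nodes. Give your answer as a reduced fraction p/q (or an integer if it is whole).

5/9

Distances from A: B:2, C:2, D:2, E:2, F:2, G:2, H:2, I:1, J:2, K:1. Sum = 18.
n = 11, so closeness = 10/18 = 5/9.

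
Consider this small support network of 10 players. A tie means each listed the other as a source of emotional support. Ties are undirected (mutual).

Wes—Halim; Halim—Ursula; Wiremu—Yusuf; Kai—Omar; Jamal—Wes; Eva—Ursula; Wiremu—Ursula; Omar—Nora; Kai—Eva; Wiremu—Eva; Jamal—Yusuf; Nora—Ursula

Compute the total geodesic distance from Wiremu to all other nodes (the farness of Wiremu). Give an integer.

Distances from Wiremu: Eva:1, Halim:2, Jamal:2, Kai:2, Nora:2, Omar:3, Ursula:1, Wes:3, Yusuf:1.
Sum = 1 + 2 + 2 + 2 + 2 + 3 + 1 + 3 + 1 = 17.

17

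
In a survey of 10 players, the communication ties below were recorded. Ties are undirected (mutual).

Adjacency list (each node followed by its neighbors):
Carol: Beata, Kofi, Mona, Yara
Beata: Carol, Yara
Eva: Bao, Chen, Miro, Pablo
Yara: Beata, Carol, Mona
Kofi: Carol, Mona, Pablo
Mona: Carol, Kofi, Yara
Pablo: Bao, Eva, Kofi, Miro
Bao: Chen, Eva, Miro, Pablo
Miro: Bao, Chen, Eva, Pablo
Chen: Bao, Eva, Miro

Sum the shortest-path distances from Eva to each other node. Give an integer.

20

Distances from Eva: Bao:1, Beata:4, Carol:3, Chen:1, Kofi:2, Miro:1, Mona:3, Pablo:1, Yara:4.
Sum = 1 + 4 + 3 + 1 + 2 + 1 + 3 + 1 + 4 = 20.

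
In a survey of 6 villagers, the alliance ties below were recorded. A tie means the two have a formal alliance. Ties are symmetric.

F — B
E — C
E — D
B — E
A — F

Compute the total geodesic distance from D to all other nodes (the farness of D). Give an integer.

12

Distances from D: A:4, B:2, C:2, E:1, F:3.
Sum = 4 + 2 + 2 + 1 + 3 = 12.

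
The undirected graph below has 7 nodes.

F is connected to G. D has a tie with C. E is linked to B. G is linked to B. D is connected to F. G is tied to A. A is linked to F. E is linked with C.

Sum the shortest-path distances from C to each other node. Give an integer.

Distances from C: A:3, B:2, D:1, E:1, F:2, G:3.
Sum = 3 + 2 + 1 + 1 + 2 + 3 = 12.

12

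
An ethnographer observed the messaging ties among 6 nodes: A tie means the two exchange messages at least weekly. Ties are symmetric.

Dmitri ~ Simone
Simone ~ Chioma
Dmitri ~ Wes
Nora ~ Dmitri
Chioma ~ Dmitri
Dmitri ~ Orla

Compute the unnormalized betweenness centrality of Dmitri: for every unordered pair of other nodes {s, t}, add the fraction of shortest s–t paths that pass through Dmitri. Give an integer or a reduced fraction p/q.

Pairs whose geodesics pass through Dmitri — Simone–Wes: 1; Simone–Orla: 1; Simone–Nora: 1; Wes–Chioma: 1; Wes–Orla: 1; Wes–Nora: 1; Chioma–Orla: 1; Chioma–Nora: 1; Orla–Nora: 1.
All other pairs contribute 0.
Summing the contributions gives betweenness(Dmitri) = 9.

9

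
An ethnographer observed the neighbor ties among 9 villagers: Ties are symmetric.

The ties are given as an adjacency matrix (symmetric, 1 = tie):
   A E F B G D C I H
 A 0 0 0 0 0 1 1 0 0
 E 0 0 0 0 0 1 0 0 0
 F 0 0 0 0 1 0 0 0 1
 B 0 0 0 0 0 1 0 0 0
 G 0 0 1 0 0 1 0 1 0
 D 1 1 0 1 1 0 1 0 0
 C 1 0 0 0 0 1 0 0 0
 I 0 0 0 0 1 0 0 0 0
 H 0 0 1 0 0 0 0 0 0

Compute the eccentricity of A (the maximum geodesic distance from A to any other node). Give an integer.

Distances from A: B:2, C:1, D:1, E:2, F:3, G:2, H:4, I:3.
The largest is 4 (to H), so the eccentricity of A is 4.

4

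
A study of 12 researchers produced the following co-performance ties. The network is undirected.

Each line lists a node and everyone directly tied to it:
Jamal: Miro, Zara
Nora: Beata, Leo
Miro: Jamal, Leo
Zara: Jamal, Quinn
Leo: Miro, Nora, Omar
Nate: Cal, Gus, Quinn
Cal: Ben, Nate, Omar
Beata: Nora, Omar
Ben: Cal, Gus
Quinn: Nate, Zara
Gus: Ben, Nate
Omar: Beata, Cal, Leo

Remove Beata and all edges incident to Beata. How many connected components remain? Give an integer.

1

Beata's neighbors (Nora and Omar) remain reachable from one another through other ties, so the rest of the network stays in one piece.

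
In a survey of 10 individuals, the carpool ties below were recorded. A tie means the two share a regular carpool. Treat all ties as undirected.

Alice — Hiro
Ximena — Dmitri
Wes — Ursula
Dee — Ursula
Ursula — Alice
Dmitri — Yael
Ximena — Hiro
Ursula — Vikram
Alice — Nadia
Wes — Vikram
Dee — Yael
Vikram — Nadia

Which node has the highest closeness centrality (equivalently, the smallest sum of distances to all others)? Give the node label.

Ursula

Farness (sum of distances to all others) for each node — Alice:17, Dee:19, Dmitri:24, Hiro:20, Nadia:22, Ursula:16, Vikram:21, Wes:22, Ximena:23, Yael:22.
The smallest farness is 16, for Ursula, so Ursula has the highest closeness.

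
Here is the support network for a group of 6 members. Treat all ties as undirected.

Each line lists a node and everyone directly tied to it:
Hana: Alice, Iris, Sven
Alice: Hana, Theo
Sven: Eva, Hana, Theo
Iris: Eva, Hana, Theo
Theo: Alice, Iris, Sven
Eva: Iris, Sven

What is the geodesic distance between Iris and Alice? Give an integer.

2

One shortest route is Iris – Hana – Alice, which uses 2 edges, and Iris and Alice are not directly tied, so nothing shorter exists. So d(Iris,Alice) = 2.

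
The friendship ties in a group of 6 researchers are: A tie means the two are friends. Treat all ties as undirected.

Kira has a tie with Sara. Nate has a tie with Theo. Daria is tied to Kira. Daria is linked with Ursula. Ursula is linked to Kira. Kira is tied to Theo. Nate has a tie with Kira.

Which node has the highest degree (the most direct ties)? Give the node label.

Kira

Degrees — Daria:2, Kira:5, Nate:2, Sara:1, Theo:2, Ursula:2.
The maximum is 5, attained only by Kira.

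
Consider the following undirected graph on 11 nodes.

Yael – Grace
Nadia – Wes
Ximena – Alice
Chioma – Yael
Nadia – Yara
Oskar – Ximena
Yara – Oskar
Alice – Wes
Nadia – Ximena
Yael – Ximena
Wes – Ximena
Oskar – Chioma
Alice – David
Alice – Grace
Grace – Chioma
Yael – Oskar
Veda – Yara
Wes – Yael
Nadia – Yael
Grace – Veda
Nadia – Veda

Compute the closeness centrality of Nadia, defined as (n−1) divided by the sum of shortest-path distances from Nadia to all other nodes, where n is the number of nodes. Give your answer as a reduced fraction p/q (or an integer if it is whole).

Distances from Nadia: Alice:2, Chioma:2, David:3, Grace:2, Oskar:2, Veda:1, Wes:1, Ximena:1, Yael:1, Yara:1. Sum = 16.
n = 11, so closeness = 10/16 = 5/8.

5/8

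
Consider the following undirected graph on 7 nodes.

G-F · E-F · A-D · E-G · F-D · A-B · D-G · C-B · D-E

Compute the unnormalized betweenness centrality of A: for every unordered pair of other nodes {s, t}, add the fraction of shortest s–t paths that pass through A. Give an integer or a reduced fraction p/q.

8

Pairs whose geodesics pass through A — F–C: 1; F–B: 1; D–C: 1; D–B: 1; G–C: 1; G–B: 1; E–C: 1; E–B: 1.
All other pairs contribute 0.
Summing the contributions gives betweenness(A) = 8.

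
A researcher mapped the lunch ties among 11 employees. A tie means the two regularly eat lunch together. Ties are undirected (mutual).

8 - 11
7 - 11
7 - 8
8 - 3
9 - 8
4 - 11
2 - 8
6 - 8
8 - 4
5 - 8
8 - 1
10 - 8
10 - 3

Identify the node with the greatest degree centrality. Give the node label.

Degrees — 1:1, 2:1, 3:2, 4:2, 5:1, 6:1, 7:2, 8:10, 9:1, 10:2, 11:3.
The maximum is 10, attained only by 8.

8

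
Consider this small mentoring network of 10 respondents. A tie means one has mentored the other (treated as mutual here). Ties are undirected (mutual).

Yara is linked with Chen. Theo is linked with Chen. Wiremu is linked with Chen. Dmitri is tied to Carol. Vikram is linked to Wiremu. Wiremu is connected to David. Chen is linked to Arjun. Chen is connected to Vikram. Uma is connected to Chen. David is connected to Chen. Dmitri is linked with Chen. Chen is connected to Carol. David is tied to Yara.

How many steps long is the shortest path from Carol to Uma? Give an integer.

One shortest route is Carol – Chen – Uma, which uses 2 edges, and Carol and Uma are not directly tied, so nothing shorter exists. So d(Carol,Uma) = 2.

2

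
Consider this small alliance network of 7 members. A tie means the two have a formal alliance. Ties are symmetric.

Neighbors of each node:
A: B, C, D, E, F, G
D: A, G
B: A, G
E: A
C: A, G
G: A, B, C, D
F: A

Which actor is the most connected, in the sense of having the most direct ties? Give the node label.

Degrees — A:6, B:2, C:2, D:2, E:1, F:1, G:4.
The maximum is 6, attained only by A.

A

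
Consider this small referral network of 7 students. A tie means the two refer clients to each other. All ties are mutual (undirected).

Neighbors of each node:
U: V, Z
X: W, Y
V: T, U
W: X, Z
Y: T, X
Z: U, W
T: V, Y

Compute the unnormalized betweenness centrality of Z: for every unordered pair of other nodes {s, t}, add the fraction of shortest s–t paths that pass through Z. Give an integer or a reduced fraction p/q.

3

Pairs whose geodesics pass through Z — U–X: 1; U–W: 1; V–W: 1.
All other pairs contribute 0.
Summing the contributions gives betweenness(Z) = 3.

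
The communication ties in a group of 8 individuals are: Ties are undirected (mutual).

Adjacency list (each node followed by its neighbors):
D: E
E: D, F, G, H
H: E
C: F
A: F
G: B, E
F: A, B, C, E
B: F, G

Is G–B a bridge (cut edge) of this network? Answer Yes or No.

No

Even without that edge, G still reaches B via G – E – F – B, so the network stays connected. Not a bridge.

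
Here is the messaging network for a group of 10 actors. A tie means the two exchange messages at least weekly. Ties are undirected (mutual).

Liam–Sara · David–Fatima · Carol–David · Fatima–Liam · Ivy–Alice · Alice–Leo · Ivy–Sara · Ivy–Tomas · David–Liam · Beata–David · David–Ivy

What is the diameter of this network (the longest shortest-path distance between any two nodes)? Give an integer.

Eccentricity of each node (its greatest distance to any other): Alice:3, Beata:4, Carol:4, David:3, Fatima:4, Ivy:2, Leo:4, Liam:4, Sara:3, Tomas:3.
The maximum eccentricity is 4, realized for instance by the pair Beata–Leo via Beata – David – Ivy – Alice – Leo. So the diameter is 4.

4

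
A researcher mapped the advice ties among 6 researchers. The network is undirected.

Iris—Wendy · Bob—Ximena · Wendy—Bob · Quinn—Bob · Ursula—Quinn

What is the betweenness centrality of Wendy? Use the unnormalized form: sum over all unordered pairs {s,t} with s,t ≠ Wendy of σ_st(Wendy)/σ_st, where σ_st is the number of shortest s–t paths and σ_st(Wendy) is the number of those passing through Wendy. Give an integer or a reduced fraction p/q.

Pairs whose geodesics pass through Wendy — Quinn–Iris: 1; Ursula–Iris: 1; Iris–Ximena: 1; Iris–Bob: 1.
All other pairs contribute 0.
Summing the contributions gives betweenness(Wendy) = 4.

4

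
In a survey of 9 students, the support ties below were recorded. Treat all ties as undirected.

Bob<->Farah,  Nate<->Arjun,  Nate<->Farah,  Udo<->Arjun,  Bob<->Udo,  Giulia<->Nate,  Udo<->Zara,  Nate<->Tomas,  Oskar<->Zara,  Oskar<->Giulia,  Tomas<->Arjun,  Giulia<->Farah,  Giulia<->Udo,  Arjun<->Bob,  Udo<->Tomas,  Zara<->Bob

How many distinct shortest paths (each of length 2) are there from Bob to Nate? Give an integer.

The shortest distance is 2. The length-2 paths are: Bob–Farah–Nate; Bob–Arjun–Nate.
That gives 2 distinct shortest paths.

2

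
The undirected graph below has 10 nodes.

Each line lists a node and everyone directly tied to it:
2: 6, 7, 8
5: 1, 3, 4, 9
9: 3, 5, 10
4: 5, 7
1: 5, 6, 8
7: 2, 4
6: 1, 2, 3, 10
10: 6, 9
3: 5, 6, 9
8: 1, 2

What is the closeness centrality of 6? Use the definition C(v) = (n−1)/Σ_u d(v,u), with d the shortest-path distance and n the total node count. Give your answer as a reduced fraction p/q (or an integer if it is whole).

3/5

Distances from 6: 1:1, 2:1, 3:1, 4:3, 5:2, 7:2, 8:2, 9:2, 10:1. Sum = 15.
n = 10, so closeness = 9/15 = 3/5.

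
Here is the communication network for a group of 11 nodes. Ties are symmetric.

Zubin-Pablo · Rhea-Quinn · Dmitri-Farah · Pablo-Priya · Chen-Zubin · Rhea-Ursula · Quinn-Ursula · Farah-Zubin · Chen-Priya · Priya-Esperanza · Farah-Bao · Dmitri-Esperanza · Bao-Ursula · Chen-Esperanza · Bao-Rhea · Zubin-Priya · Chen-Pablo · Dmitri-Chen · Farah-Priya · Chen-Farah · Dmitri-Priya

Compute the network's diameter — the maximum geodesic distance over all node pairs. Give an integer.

Eccentricity of each node (its greatest distance to any other): Bao:3, Chen:4, Dmitri:4, Esperanza:5, Farah:3, Pablo:5, Priya:4, Quinn:5, Rhea:4, Ursula:4, Zubin:4.
The maximum eccentricity is 5, realized for instance by the pair Quinn–Esperanza via Quinn – Rhea – Bao – Farah – Dmitri – Esperanza. So the diameter is 5.

5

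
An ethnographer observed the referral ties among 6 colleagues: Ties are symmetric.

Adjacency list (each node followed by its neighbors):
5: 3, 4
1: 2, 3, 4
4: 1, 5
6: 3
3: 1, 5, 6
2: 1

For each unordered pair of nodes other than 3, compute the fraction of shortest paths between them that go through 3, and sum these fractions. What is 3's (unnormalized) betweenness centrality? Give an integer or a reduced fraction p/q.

Pairs whose geodesics pass through 3 — 4–6: 2/2; 1–5: 1/2; 1–6: 1; 5–6: 1; 5–2: 1/2; 6–2: 1.
All other pairs contribute 0.
Summing the contributions gives betweenness(3) = 5.

5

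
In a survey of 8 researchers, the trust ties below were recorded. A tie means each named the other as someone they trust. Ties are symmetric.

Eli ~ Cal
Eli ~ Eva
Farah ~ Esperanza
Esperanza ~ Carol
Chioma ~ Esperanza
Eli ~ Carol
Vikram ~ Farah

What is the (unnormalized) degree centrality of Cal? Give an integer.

1

Cal is directly tied to Eli. That is 1 neighbor, so the degree of Cal is 1.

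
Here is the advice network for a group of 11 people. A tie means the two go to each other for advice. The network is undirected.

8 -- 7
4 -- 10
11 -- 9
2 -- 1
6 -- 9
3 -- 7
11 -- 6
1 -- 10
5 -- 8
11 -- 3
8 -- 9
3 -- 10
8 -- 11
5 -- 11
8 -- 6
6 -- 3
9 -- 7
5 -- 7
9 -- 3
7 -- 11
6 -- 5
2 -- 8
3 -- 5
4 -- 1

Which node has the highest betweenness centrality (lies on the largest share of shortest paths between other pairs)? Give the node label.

Unnormalized betweenness of each node: 1:10/3, 2:14/3, 3:206/15, 4:0, 5:11/15, 6:11/15, 7:11/15, 8:131/15, 9:11/15, 10:29/3, 11:14/15.
3 has the largest value, 206/15, making it the main broker — the node through which the most shortest paths run.

3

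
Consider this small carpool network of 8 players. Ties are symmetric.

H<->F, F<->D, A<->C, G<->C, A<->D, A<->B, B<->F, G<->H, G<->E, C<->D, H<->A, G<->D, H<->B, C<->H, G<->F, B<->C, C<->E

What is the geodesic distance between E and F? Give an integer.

One shortest route is E – G – F, which uses 2 edges, and E and F are not directly tied, so nothing shorter exists. So d(E,F) = 2.

2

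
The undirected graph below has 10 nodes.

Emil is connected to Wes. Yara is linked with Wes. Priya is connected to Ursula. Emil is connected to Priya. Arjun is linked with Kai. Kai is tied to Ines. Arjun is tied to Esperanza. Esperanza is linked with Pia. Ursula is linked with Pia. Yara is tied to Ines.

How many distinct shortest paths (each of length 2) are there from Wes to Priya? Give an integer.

1

The shortest distance is 2, and the only length-2 path is Wes–Emil–Priya. So there is exactly 1 shortest path.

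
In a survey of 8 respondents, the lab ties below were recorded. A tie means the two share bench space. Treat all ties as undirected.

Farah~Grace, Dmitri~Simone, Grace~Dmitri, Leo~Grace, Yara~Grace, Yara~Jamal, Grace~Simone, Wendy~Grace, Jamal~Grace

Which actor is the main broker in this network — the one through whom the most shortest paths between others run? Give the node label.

Unnormalized betweenness of each node: Dmitri:0, Farah:0, Grace:19, Jamal:0, Leo:0, Simone:0, Wendy:0, Yara:0.
Grace has the largest value, 19, making it the main broker — the node through which the most shortest paths run.

Grace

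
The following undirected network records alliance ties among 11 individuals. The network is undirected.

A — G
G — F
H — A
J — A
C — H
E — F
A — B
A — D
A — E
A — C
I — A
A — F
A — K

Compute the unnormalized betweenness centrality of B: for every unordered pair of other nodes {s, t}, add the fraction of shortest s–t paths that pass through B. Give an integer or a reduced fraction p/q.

No shortest path between any pair of other nodes passes through B.
Summing the contributions gives betweenness(B) = 0.

0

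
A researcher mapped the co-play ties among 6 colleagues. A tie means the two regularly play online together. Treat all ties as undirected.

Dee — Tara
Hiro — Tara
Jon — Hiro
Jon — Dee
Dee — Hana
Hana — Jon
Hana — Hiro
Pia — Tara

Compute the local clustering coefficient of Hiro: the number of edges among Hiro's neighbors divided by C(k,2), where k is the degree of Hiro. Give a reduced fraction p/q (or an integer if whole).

1/3

Hiro's neighbors: Hana, Jon, and Tara (k = 3).
Possible neighbor pairs: C(3,2) = 3. Edges among them: Hana–Jon → e = 1.
Clustering(Hiro) = 1/3.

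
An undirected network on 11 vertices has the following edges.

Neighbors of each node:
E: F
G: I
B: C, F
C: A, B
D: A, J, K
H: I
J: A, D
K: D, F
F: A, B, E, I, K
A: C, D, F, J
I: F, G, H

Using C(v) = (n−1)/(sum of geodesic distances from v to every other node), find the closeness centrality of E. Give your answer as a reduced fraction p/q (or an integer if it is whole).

Distances from E: A:2, B:2, C:3, D:3, F:1, G:3, H:3, I:2, J:3, K:2. Sum = 24.
n = 11, so closeness = 10/24 = 5/12.

5/12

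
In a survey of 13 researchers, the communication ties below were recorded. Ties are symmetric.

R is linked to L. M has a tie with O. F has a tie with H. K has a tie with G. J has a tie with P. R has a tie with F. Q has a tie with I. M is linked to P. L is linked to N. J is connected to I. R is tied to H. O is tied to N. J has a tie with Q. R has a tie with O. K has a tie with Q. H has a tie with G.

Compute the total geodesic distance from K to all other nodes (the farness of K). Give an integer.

Distances from K: F:3, G:1, H:2, I:2, J:2, L:4, M:4, N:5, O:4, P:3, Q:1, R:3.
Sum = 3 + 1 + 2 + 2 + 2 + 4 + 4 + 5 + 4 + 3 + 1 + 3 = 34.

34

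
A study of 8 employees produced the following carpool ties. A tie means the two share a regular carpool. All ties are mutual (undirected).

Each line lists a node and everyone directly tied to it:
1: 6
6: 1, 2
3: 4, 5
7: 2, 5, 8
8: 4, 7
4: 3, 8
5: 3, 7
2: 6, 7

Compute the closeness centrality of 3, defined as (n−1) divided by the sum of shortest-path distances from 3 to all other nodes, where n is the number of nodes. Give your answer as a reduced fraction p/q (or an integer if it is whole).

Distances from 3: 1:5, 2:3, 4:1, 5:1, 6:4, 7:2, 8:2. Sum = 18.
n = 8, so closeness = 7/18.

7/18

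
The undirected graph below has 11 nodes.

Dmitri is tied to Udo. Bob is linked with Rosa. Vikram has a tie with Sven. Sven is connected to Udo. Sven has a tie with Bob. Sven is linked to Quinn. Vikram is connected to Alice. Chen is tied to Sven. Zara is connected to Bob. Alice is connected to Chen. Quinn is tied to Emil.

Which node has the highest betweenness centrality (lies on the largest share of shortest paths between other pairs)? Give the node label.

Unnormalized betweenness of each node: Alice:1/2, Bob:17, Chen:4, Dmitri:0, Emil:0, Quinn:9, Rosa:0, Sven:75/2, Udo:9, Vikram:4, Zara:0.
Sven has the largest value, 75/2, making it the main broker — the node through which the most shortest paths run.

Sven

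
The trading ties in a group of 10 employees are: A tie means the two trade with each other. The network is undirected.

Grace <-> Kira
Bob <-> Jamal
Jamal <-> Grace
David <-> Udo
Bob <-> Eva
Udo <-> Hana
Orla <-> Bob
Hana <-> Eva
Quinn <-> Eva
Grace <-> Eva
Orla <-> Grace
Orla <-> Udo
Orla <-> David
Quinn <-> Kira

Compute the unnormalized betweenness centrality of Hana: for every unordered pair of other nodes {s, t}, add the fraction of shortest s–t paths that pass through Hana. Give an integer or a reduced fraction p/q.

31/12

Pairs whose geodesics pass through Hana — Eva–David: 1/3; Eva–Udo: 1; Quinn–David: 1/4; Quinn–Udo: 1.
All other pairs contribute 0.
Summing the contributions gives betweenness(Hana) = 31/12.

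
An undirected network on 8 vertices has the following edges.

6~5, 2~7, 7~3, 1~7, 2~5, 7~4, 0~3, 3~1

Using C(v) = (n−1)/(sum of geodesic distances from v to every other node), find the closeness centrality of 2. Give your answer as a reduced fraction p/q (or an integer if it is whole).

Distances from 2: 0:3, 1:2, 3:2, 4:2, 5:1, 6:2, 7:1. Sum = 13.
n = 8, so closeness = 7/13.

7/13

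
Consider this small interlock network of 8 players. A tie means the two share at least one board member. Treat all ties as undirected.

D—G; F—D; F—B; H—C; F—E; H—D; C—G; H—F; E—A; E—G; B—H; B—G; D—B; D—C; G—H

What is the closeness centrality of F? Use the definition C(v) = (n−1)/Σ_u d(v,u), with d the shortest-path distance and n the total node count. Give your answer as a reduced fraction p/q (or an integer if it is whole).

7/10

Distances from F: A:2, B:1, C:2, D:1, E:1, G:2, H:1. Sum = 10.
n = 8, so closeness = 7/10.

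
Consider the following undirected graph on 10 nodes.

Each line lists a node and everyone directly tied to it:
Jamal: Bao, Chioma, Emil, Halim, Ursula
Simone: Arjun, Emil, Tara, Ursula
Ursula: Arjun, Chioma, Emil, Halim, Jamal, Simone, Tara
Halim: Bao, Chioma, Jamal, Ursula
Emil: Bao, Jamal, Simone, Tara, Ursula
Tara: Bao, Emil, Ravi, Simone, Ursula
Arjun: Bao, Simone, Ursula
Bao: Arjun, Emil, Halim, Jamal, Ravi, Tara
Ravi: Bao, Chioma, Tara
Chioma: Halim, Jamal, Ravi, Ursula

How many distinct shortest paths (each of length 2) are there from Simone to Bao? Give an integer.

3

The shortest distance is 2. The length-2 paths are: Simone–Tara–Bao; Simone–Arjun–Bao; Simone–Emil–Bao.
That gives 3 distinct shortest paths.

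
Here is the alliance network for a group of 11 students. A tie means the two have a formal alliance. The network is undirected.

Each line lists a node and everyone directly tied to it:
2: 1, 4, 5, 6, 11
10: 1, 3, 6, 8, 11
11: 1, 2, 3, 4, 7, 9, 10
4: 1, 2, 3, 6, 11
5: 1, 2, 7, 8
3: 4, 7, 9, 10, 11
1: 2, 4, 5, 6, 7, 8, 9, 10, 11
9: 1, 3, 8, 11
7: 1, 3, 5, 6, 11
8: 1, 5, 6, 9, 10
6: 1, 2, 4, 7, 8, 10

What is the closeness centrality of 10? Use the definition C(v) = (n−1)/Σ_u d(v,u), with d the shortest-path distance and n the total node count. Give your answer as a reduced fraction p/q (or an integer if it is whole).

Distances from 10: 1:1, 2:2, 3:1, 4:2, 5:2, 6:1, 7:2, 8:1, 9:2, 11:1. Sum = 15.
n = 11, so closeness = 10/15 = 2/3.

2/3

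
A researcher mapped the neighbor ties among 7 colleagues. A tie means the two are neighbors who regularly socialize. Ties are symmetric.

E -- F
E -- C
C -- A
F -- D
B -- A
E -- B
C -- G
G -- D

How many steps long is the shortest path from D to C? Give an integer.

2

One shortest route is D – G – C, which uses 2 edges, and D and C are not directly tied, so nothing shorter exists. So d(D,C) = 2.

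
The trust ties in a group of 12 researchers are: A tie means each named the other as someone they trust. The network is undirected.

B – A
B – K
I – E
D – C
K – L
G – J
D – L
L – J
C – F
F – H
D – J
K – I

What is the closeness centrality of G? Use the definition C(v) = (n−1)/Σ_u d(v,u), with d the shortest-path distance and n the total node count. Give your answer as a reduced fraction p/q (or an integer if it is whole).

Distances from G: A:5, B:4, C:3, D:2, E:5, F:4, H:5, I:4, J:1, K:3, L:2. Sum = 38.
n = 12, so closeness = 11/38.

11/38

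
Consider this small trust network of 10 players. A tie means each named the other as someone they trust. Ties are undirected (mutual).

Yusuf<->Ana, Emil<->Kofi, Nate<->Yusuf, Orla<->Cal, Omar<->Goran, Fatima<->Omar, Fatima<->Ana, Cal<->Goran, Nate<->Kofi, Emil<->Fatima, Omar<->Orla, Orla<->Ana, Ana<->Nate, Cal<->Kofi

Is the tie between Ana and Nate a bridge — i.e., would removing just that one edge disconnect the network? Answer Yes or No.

No

Even without that edge, Ana still reaches Nate via Ana – Yusuf – Nate, so the network stays connected. Not a bridge.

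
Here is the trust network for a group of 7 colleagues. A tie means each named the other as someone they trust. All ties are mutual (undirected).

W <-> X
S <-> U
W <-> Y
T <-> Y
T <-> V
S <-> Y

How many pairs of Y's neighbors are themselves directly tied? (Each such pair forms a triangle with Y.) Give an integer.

0

Y's neighbors are S, T, and W, but none of them are tied to each other, so no triangle contains Y.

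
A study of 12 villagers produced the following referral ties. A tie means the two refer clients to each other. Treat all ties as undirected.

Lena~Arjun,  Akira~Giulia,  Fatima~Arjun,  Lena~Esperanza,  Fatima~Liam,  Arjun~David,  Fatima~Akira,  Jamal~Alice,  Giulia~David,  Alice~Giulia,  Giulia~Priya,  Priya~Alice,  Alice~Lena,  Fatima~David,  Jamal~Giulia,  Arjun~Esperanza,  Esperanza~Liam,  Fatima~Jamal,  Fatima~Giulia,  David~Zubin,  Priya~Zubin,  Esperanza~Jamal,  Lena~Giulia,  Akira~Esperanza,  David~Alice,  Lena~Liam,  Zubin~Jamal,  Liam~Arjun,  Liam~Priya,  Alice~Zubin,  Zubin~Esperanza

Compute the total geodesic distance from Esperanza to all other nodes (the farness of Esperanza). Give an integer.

16

Distances from Esperanza: Akira:1, Alice:2, Arjun:1, David:2, Fatima:2, Giulia:2, Jamal:1, Lena:1, Liam:1, Priya:2, Zubin:1.
Sum = 1 + 2 + 1 + 2 + 2 + 2 + 1 + 1 + 1 + 2 + 1 = 16.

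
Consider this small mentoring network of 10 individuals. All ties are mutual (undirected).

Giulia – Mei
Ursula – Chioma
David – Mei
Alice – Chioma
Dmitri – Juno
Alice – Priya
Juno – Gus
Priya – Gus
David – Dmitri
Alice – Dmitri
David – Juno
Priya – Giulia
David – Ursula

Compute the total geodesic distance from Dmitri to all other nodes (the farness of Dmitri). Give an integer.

16

Distances from Dmitri: Alice:1, Chioma:2, David:1, Giulia:3, Gus:2, Juno:1, Mei:2, Priya:2, Ursula:2.
Sum = 1 + 2 + 1 + 3 + 2 + 1 + 2 + 2 + 2 = 16.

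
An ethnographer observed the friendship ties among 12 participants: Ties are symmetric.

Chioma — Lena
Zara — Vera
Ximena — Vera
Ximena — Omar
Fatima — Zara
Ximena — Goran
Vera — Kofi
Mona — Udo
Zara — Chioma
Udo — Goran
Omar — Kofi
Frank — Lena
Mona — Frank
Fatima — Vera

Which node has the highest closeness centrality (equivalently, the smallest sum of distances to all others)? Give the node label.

Vera

Farness (sum of distances to all others) for each node — Chioma:29, Fatima:30, Frank:34, Goran:28, Kofi:32, Lena:32, Mona:34, Omar:33, Udo:31, Vera:24, Ximena:25, Zara:26.
The smallest farness is 24, for Vera, so Vera has the highest closeness.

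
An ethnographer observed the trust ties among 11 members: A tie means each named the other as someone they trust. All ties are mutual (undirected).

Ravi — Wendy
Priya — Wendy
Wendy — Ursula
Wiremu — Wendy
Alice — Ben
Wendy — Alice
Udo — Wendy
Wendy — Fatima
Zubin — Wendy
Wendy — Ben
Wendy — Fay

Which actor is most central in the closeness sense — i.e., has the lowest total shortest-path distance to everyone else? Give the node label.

Farness (sum of distances to all others) for each node — Alice:18, Ben:18, Fatima:19, Fay:19, Priya:19, Ravi:19, Udo:19, Ursula:19, Wendy:10, Wiremu:19, Zubin:19.
The smallest farness is 10, for Wendy, so Wendy has the highest closeness.

Wendy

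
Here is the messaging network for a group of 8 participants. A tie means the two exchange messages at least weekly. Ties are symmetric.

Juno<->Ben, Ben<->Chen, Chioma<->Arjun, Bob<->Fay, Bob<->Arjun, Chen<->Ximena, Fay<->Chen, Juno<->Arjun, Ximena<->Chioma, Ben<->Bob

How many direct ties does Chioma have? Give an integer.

2

Chioma is directly tied to Arjun and Ximena. That is 2 neighbors, so the degree of Chioma is 2.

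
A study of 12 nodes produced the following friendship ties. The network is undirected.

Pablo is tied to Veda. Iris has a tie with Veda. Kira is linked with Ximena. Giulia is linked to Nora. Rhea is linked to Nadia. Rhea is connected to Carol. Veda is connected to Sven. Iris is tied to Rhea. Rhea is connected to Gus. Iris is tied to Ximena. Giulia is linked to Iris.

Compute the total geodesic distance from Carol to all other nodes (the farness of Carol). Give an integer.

32

Distances from Carol: Giulia:3, Gus:2, Iris:2, Kira:4, Nadia:2, Nora:4, Pablo:4, Rhea:1, Sven:4, Veda:3, Ximena:3.
Sum = 3 + 2 + 2 + 4 + 2 + 4 + 4 + 1 + 4 + 3 + 3 = 32.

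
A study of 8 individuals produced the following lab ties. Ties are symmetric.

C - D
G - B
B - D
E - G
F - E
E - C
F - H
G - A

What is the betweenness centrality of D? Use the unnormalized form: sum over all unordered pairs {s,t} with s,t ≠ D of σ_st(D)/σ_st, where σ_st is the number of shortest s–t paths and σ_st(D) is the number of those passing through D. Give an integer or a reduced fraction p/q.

1

Pairs whose geodesics pass through D — C–B: 1.
All other pairs contribute 0.
Summing the contributions gives betweenness(D) = 1.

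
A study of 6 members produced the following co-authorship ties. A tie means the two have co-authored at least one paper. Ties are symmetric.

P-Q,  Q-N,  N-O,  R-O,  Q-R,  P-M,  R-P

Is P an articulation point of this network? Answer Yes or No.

Yes

Removing P leaves {N, O, Q, and R} with no path to {M}, so the network splits into 2 components. P is a cut vertex.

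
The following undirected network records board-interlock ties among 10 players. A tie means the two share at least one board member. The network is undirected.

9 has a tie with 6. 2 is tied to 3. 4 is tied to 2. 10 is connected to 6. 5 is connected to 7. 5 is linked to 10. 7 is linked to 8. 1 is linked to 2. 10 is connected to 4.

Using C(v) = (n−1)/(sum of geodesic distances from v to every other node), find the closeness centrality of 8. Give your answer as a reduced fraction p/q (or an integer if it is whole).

1/4

Distances from 8: 1:6, 2:5, 3:6, 4:4, 5:2, 6:4, 7:1, 9:5, 10:3. Sum = 36.
n = 10, so closeness = 9/36 = 1/4.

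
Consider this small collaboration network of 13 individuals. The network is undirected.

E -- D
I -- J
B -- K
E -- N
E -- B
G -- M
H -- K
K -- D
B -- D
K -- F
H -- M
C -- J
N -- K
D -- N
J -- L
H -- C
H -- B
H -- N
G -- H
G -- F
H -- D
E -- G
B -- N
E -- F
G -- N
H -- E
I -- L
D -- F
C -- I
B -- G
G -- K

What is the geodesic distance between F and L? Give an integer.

5

One shortest route is F – D – H – C – I – L, which uses 5 edges, and at distance 4 from F we only reach {I, J}, which does not include L. So d(F,L) = 5.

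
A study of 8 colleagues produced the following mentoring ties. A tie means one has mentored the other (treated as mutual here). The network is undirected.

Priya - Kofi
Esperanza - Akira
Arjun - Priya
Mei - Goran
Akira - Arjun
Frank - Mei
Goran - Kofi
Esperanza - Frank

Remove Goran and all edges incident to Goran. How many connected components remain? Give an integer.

1

Goran's neighbors (Kofi and Mei) remain reachable from one another through other ties, so the rest of the network stays in one piece.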